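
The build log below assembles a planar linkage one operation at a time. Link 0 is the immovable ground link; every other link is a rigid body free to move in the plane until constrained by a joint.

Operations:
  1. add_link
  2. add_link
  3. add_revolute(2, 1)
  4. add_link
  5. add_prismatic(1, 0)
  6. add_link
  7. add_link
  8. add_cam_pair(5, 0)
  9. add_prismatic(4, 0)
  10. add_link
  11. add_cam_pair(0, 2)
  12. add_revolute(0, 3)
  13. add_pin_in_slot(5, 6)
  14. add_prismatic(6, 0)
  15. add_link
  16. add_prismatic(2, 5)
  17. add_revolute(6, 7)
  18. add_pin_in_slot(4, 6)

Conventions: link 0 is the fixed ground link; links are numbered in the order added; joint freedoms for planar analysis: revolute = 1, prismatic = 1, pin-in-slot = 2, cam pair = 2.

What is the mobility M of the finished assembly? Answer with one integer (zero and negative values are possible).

ground; <1,0,0>
#1 <2,0,0>
#2 <3,0,0>
R:2↔1 J1 <3,1,0>
#3 <4,1,0>
P:1↔0 J1 <4,2,0>
#4 <5,2,0>
#5 <6,2,0>
C:5↔0 J2 <6,2,1>
P:4↔0 J1 <6,3,1>
#6 <7,3,1>
C:0↔2 J2 <7,3,2>
R:0↔3 J1 <7,4,2>
PS:5↔6 J2 <7,4,3>
P:6↔0 J1 <7,5,3>
#7 <8,5,3>
P:2↔5 J1 <8,6,3>
R:6↔7 J1 <8,7,3>
PS:4↔6 J2 <8,7,4>
3×7 − 2×7 − 1×4 = 3

M = 3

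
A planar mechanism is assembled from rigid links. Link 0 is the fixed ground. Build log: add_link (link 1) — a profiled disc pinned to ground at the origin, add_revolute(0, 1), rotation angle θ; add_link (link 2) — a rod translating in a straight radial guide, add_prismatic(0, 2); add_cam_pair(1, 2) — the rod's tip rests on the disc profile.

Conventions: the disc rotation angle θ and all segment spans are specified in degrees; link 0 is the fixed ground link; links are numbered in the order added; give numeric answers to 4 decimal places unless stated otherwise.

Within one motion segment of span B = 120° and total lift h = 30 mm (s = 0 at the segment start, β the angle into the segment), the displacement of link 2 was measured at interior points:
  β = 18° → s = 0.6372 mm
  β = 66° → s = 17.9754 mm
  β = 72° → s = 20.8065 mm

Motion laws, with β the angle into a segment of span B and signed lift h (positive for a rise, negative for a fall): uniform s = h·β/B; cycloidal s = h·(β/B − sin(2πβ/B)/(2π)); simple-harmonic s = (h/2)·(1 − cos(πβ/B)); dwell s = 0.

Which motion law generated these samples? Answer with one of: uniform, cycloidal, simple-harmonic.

candidates at β/B = r: uniform s = h·r (linear in β); cycloidal s = h·(r − sin(2πr)/(2π)); simple-harmonic s = (h/2)(1 − cos(πr))
β=18°: printed 0.6372 | uniform 4.5000, cycloidal 0.6372, simple-harmonic 1.6349
β=66°: printed 17.9754 | uniform 16.5000, cycloidal 17.9754, simple-harmonic 17.3465
β=72°: printed 20.8065 | uniform 18.0000, cycloidal 20.8065, simple-harmonic 19.6353
only one law matches every sample → cycloidal

cycloidal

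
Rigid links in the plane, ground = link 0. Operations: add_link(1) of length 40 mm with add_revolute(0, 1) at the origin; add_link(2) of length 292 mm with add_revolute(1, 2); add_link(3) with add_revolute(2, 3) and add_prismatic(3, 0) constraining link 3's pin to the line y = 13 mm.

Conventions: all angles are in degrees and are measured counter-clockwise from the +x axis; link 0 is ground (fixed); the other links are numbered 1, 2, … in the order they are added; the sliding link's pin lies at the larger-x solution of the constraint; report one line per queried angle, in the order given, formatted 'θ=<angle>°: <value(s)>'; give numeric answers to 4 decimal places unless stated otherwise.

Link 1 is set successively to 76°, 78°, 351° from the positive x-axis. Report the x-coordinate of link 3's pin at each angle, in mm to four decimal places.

geometry: r = 40 mm, L = 292 mm, e = 13 mm
θ=76°: crank pin P = (r cos θ, r sin θ) = (9.676876, 38.811829)
θ=76°: h = r sin θ − e = 38.811829 − 13 = 25.811829
θ=76°: x = r cos θ + √(L² − h²) = 9.676876 + 290.856923 = 300.533799
θ=78°: crank pin P = (r cos θ, r sin θ) = (8.316468, 39.125904)
θ=78°: h = r sin θ − e = 39.125904 − 13 = 26.125904
θ=78°: x = r cos θ + √(L² − h²) = 8.316468 + 290.828879 = 299.145347
θ=351°: crank pin P = (r cos θ, r sin θ) = (39.507534, -6.257379)
θ=351°: h = r sin θ − e = -6.257379 − 13 = -19.257379
θ=351°: x = r cos θ + √(L² − h²) = 39.507534 + 291.364297 = 330.871830

θ=76°: 300.5338
θ=78°: 299.1453
θ=351°: 330.8718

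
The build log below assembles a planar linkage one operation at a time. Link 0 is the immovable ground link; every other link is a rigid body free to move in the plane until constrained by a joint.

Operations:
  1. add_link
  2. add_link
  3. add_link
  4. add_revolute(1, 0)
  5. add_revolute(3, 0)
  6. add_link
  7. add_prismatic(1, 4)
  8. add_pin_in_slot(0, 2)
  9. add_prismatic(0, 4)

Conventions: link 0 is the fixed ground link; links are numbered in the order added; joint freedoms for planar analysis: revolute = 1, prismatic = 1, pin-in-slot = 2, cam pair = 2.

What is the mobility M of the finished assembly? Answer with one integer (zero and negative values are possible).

L=1 J1=0 J2=0
add link → L=2 J1=0 J2=0
add link → L=3 J1=0 J2=0
add link → L=4 J1=0 J2=0
R@1,0 dof=1 J1 → L=4 J1=1 J2=0
R@3,0 dof=1 J1 → L=4 J1=2 J2=0
add link → L=5 J1=2 J2=0
P@1,4 dof=1 J1 → L=5 J1=3 J2=0
PS@0,2 dof=2 J2 → L=5 J1=3 J2=1
P@0,4 dof=1 J1 → L=5 J1=4 J2=1
M=3(L−1)−2J1−J2=3·4−2·4−1=3

M = 3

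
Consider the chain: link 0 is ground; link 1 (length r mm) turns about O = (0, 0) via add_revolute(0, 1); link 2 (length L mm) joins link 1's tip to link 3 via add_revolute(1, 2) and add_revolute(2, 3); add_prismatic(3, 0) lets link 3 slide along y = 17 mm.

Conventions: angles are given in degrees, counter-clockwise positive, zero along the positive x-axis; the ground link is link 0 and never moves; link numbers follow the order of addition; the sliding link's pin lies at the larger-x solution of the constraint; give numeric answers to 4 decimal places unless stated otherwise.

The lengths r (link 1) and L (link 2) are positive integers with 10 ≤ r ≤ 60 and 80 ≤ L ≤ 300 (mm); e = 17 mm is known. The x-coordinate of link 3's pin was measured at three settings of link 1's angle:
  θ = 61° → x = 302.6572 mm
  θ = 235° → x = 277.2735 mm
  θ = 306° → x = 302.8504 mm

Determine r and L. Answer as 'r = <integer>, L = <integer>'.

constraint per measurement: (x − r cos θ)² + (r sin θ − e)² = L²
subtracting the θ₁ and θ₂ equations cancels the r² and L² terms:
r = (x₁² − x₂²) / (2[(x₁cos θ₁ + e sin θ₁) − (x₂cos θ₂ + e sin θ₂)]) = 22.0000 → r = 22
L² = (x₁ − r cos θ₁)² + (r sin θ₁ − e)² = 85263.9958 → L = 292.0000 → L = 292
check at θ₃=306°: x = 302.8504 (printed 302.8504) ✓

r = 22, L = 292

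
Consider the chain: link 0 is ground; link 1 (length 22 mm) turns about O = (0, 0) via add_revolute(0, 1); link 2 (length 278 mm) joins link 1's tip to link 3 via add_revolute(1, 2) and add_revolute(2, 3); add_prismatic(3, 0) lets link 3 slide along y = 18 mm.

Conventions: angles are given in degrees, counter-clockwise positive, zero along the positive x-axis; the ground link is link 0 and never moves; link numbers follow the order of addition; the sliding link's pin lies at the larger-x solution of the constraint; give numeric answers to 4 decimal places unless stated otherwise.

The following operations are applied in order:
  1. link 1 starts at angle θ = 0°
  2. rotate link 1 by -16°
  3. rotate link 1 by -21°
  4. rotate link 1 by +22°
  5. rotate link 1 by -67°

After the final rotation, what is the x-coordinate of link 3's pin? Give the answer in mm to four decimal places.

geometry: r = 22 mm, L = 278 mm, e = 18 mm; θ starts at 0°
rotate link 1 by -16°: θ ← 0° -16° = -16°
rotate link 1 by -21°: θ ← -16° -21° = -37°
rotate link 1 by +22°: θ ← -37° +22° = -15°
rotate link 1 by -67°: θ ← -15° -67° = -82°
crank pin P = (r cos θ, r sin θ) = (3.061808, -21.785898)
h = r sin θ − e = -21.785898 − 18 = -39.785898
x = r cos θ + √(L² − h²) = 3.061808 + 275.138297 = 278.200105

278.2001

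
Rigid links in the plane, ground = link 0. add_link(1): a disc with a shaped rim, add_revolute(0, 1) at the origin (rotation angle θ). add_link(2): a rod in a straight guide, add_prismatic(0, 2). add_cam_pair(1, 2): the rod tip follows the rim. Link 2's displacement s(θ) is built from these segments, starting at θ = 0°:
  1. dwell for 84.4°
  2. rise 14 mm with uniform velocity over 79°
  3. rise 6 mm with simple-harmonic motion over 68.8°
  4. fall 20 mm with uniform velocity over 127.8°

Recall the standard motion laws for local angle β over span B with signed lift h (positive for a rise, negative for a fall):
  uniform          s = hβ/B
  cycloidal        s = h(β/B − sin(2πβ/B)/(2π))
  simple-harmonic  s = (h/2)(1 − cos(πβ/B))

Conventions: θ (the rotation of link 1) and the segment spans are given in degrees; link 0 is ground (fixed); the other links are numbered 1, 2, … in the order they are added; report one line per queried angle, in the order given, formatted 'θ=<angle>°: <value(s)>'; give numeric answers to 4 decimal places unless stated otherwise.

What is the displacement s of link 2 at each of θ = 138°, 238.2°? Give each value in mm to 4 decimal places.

segment 1 (0° to 84.4°, dwell): s unchanged at 0.0000
θ = 138° falls in segment 2 (84.4° to 163.4°, uniform, h = 14): β = 138 − 84.4 = 53.6°, B = 79°; Δs = 14·53.6/79 = 9.4987; s = 0.0000 + 9.4987 = 9.4987
segment 2 (84.4° to 163.4°, uniform, h = 14) is passed completely: s = 0.0000 + (14) = 14.0000
segment 3 (163.4° to 232.2°, simple-harmonic, h = 6) is passed completely: s = 14.0000 + (6) = 20.0000
θ = 238.2° falls in segment 4 (232.2° to 360°, uniform, h = -20): β = 238.2 − 232.2 = 6°, B = 127.8°; Δs = -20·6/127.8 = -0.9390; s = 20.0000 − 0.9390 = 19.0610

θ=138°: 9.4987
θ=238.2°: 19.0610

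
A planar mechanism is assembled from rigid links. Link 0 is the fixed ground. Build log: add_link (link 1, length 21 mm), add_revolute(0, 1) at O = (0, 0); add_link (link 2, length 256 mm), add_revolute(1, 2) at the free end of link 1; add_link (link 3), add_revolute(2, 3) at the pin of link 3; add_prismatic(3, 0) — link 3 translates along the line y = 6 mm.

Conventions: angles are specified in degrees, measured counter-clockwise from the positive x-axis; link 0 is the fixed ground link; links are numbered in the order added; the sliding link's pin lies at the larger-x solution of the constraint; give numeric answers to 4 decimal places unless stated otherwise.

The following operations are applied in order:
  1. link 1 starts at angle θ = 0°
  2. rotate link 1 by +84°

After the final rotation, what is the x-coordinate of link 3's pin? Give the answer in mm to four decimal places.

geometry: r = 21 mm, L = 256 mm, e = 6 mm; θ starts at 0°
rotate link 1 by +84°: θ ← 0° +84° = 84°
crank pin P = (r cos θ, r sin θ) = (2.195098, 20.884960)
h = r sin θ − e = 20.884960 − 6 = 14.884960
x = r cos θ + √(L² − h²) = 2.195098 + 255.566895 = 257.761993

257.7620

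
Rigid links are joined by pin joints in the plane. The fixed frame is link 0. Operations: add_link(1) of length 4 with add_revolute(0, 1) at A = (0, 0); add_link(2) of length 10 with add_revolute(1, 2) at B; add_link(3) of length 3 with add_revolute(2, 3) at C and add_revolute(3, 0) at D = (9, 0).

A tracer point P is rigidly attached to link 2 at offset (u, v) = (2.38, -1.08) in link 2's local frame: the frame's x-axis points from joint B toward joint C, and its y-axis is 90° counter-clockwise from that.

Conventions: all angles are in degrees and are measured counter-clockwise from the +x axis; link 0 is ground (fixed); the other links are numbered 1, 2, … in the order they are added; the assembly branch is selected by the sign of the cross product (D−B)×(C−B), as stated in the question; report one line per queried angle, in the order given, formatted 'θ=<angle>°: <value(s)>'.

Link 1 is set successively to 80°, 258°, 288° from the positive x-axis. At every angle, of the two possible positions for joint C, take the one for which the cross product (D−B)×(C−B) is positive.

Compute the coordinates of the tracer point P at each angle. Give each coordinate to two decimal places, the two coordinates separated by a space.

A=(0,0), D=(9.00,0)
θ=80°: B = A + 4.00·(cos80°, sin80°) = (0.6946, 3.9392)
θ=80°: |BD| = 9.1922
θ=80°: circle(B,10.00) ∩ circle(D,3.00): a=9.5459, h=2.9791
θ=80°:   candidates: C₊=(10.5962,2.5401) cross=27.384; C₋=(8.0429,-2.8432) cross=-27.384
θ=80°:   branch + wants cross > 0 → take C=(10.5962,2.5401) (cross=27.384)
θ=80°: ex = (C−B)/|BC| = (0.9902,-0.1399); ey = (0.1399,0.9902)
θ=80°: P = B + 2.38·ex + -1.08·ey = (2.9001,2.5369)
θ=258°: B = A + 4.00·(cos258°, sin258°) = (-0.8316, -3.9126)
θ=258°: |BD| = 10.5816
θ=258°: circle(B,10.00) ∩ circle(D,3.00): a=9.5907, h=2.8316
θ=258°:   candidates: C₊=(7.0324,2.2646) cross=29.963; C₋=(9.1264,-2.9973) cross=-29.963
θ=258°:   branch + wants cross > 0 → take C=(7.0324,2.2646) (cross=29.963)
θ=258°: ex = (C−B)/|BC| = (0.7864,0.6177); ey = (-0.6177,0.7864)
θ=258°: P = B + 2.38·ex + -1.08·ey = (1.7071,-3.2917)
θ=288°: B = A + 4.00·(cos288°, sin288°) = (1.2361, -3.8042)
θ=288°: |BD| = 8.6459
θ=288°: circle(B,10.00) ∩ circle(D,3.00): a=9.5856, h=2.8490
θ=288°:   candidates: C₊=(8.5903,2.9719) cross=24.632; C₋=(11.0974,-2.1449) cross=-24.632
θ=288°:   branch + wants cross > 0 → take C=(8.5903,2.9719) (cross=24.632)
θ=288°: ex = (C−B)/|BC| = (0.7354,0.6776); ey = (-0.6776,0.7354)
θ=288°: P = B + 2.38·ex + -1.08·ey = (3.7182,-2.9858)

θ=80°: 2.90 2.54
θ=258°: 1.71 -3.29
θ=288°: 3.72 -2.99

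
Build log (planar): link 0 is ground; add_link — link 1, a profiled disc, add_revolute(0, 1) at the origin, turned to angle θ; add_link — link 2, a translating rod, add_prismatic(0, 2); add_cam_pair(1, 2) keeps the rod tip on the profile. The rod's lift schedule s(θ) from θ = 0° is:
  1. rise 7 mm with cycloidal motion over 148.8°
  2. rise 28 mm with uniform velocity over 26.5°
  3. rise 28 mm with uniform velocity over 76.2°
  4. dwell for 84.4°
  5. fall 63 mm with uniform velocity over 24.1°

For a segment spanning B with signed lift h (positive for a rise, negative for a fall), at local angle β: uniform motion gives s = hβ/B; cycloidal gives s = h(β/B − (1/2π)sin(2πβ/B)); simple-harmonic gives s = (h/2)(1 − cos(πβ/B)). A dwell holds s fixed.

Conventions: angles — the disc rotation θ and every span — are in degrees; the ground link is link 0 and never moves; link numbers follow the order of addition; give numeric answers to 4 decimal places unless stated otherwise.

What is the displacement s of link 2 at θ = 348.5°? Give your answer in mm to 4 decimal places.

seg 1 [0°–148.8°] cycloidal, h=7: full span → s += 7 → s = 7.0000
seg 2 [148.8°–175.3°] uniform, h=28: full span → s += 28 → s = 35.0000
seg 3 [175.3°–251.5°] uniform, h=28: full span → s += 28 → s = 63.0000
seg 4 [251.5°–335.9°] dwell: s stays 63.0000
seg 5 [335.9°–360°] uniform, h=-63: θ=348.5° here. β=12.6, B=24.1. -63·12.6/24.1 = -32.9378 → s = 30.0622

30.0622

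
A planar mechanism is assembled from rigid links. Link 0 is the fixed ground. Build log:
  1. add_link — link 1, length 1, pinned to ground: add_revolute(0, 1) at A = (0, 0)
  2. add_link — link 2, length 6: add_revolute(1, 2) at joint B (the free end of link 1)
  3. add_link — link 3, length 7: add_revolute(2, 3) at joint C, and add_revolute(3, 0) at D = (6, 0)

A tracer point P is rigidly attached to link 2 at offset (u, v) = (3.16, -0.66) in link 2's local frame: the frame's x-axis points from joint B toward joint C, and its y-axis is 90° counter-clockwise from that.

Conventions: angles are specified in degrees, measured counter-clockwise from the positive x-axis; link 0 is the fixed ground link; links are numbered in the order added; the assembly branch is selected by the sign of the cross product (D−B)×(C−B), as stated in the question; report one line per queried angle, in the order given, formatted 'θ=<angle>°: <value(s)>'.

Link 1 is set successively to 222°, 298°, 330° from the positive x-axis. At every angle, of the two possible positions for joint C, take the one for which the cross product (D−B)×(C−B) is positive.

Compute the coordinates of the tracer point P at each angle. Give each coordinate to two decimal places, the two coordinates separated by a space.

A=(0,0), D=(6.00,0)
θ=222°: B = A + 1.00·(cos222°, sin222°) = (-0.7431, -0.6691)
θ=222°: |BD| = 6.7763
θ=222°: circle(B,6.00) ∩ circle(D,7.00): a=2.4289, h=5.4864
θ=222°:   candidates: C₊=(1.1321,5.0303) cross=37.177; C₋=(2.2156,-5.8889) cross=-37.177
θ=222°:   branch + wants cross > 0 → take C=(1.1321,5.0303) (cross=37.177)
θ=222°: ex = (C−B)/|BC| = (0.3125,0.9499); ey = (-0.9499,0.3125)
θ=222°: P = B + 3.16·ex + -0.66·ey = (0.8714,2.1263)
θ=298°: B = A + 1.00·(cos298°, sin298°) = (0.4695, -0.8829)
θ=298°: |BD| = 5.6006
θ=298°: circle(B,6.00) ∩ circle(D,7.00): a=1.6397, h=5.7716
θ=298°:   candidates: C₊=(1.1787,5.0750) cross=32.324; C₋=(2.9986,-6.3239) cross=-32.324
θ=298°:   branch + wants cross > 0 → take C=(1.1787,5.0750) (cross=32.324)
θ=298°: ex = (C−B)/|BC| = (0.1182,0.9930); ey = (-0.9930,0.1182)
θ=298°: P = B + 3.16·ex + -0.66·ey = (1.4984,2.1769)
θ=330°: B = A + 1.00·(cos330°, sin330°) = (0.8660, -0.5000)
θ=330°: |BD| = 5.1583
θ=330°: circle(B,6.00) ∩ circle(D,7.00): a=1.3190, h=5.8532
θ=330°:   candidates: C₊=(1.6115,5.4535) cross=30.192; C₋=(2.7462,-6.1978) cross=-30.192
θ=330°:   branch + wants cross > 0 → take C=(1.6115,5.4535) (cross=30.192)
θ=330°: ex = (C−B)/|BC| = (0.1242,0.9923); ey = (-0.9923,0.1242)
θ=330°: P = B + 3.16·ex + -0.66·ey = (1.9135,2.5535)

θ=222°: 0.87 2.13
θ=298°: 1.50 2.18
θ=330°: 1.91 2.55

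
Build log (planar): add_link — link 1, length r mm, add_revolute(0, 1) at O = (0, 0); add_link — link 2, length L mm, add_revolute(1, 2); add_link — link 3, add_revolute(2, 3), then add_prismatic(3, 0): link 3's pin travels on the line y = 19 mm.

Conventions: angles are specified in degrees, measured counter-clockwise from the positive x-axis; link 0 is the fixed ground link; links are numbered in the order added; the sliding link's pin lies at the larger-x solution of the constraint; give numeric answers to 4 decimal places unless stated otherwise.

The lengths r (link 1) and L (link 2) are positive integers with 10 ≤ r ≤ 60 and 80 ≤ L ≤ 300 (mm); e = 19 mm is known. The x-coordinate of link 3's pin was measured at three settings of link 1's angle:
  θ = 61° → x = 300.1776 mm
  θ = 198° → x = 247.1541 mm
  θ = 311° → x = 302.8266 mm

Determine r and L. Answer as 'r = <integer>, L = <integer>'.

constraint per measurement: (x − r cos θ)² + (r sin θ − e)² = L²
subtracting the θ₁ and θ₂ equations cancels the r² and L² terms:
r = (x₁² − x₂²) / (2[(x₁cos θ₁ + e sin θ₁) − (x₂cos θ₂ + e sin θ₂)]) = 36.0000 → r = 36
L² = (x₁ − r cos θ₁)² + (r sin θ₁ − e)² = 80089.0246 → L = 283.0000 → L = 283
check at θ₃=311°: x = 302.8266 (printed 302.8266) ✓

r = 36, L = 283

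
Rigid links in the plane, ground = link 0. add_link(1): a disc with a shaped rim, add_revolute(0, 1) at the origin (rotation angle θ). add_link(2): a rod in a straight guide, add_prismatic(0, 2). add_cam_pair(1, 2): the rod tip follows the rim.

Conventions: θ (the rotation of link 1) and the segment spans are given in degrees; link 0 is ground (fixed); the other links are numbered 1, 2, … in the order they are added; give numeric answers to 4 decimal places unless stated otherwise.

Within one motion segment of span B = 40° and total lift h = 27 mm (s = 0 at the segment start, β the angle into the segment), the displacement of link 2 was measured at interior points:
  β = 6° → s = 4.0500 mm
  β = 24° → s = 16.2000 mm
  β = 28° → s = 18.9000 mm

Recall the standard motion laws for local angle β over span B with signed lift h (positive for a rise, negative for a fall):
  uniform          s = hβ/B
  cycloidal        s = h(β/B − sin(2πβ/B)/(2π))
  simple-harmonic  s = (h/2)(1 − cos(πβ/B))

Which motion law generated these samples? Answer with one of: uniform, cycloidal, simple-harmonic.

candidates at β/B = r: uniform s = h·r (linear in β); cycloidal s = h·(r − sin(2πr)/(2π)); simple-harmonic s = (h/2)(1 − cos(πr))
β=6°: printed 4.0500 | uniform 4.0500, cycloidal 0.5735, simple-harmonic 1.4714
β=24°: printed 16.2000 | uniform 16.2000, cycloidal 18.7258, simple-harmonic 17.6717
β=28°: printed 18.9000 | uniform 18.9000, cycloidal 22.9869, simple-harmonic 21.4351
only one law matches every sample → uniform

uniform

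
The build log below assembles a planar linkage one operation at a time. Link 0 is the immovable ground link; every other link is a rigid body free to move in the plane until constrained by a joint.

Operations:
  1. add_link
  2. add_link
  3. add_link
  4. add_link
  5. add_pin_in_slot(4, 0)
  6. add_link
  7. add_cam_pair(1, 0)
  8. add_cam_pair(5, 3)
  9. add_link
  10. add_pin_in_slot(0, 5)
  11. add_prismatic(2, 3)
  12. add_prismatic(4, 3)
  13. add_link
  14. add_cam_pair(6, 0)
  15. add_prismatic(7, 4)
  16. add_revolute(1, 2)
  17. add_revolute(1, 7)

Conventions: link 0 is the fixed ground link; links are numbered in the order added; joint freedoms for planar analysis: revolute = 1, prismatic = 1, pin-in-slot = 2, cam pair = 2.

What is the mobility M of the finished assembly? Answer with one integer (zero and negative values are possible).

link 0 = ground. State L|J1|J2 = 1|0|0
+link1  2|0|0
+link2  3|0|0
+link3  4|0|0
+link4  5|0|0
PS(4,0) f=2→J2  5|0|1
+link5  6|0|1
C(1,0) f=2→J2  6|0|2
C(5,3) f=2→J2  6|0|3
+link6  7|0|3
PS(0,5) f=2→J2  7|0|4
P(2,3) f=1→J1  7|1|4
P(4,3) f=1→J1  7|2|4
+link7  8|2|4
C(6,0) f=2→J2  8|2|5
P(7,4) f=1→J1  8|3|5
R(1,2) f=1→J1  8|4|5
R(1,7) f=1→J1  8|5|5
M = 3(8−1)−2·5−5 = 21−10−5 = 6

M = 6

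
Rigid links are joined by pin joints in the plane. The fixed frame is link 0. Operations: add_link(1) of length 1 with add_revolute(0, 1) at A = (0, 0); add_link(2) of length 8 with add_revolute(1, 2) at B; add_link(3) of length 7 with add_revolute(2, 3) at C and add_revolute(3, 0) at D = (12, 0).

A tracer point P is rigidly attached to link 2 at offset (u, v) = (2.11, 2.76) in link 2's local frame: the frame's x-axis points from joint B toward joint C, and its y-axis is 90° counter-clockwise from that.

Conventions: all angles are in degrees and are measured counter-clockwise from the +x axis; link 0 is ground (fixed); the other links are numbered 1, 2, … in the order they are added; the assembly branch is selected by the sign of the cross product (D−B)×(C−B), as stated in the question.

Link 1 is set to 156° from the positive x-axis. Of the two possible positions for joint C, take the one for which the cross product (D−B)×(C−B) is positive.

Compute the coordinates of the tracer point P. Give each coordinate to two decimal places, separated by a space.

A=(0,0), D=(12.00,0)
B = A + 1.00·(cos156°, sin156°) = (-0.9135, 0.4067)
|BD| = 12.9199
circle(B,8.00) ∩ circle(D,7.00): a=7.0405, h=3.7989
  candidates: C₊=(6.2430,3.9821) cross=49.082; C₋=(6.0038,-3.6119) cross=-49.082
  branch + wants cross > 0 → take C=(6.2430,3.9821) (cross=49.082)
ex = (C−B)/|BC| = (0.8946,0.4469); ey = (-0.4469,0.8946)
P = B + 2.11·ex + 2.76·ey = (-0.2595,3.8188)

-0.26 3.82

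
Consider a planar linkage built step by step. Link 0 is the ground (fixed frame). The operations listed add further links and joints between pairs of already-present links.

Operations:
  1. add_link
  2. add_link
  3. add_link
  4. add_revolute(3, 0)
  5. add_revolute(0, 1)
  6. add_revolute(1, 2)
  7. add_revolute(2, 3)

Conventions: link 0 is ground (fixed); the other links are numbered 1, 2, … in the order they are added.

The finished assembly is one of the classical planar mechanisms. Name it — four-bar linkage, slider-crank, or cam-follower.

links: 4 (incl. ground); joints: 4 revolute, 0 prismatic, 0 higher (cam) pair, forming one closed loop
4 links in a single 4R loop → four-bar linkage

four-bar linkage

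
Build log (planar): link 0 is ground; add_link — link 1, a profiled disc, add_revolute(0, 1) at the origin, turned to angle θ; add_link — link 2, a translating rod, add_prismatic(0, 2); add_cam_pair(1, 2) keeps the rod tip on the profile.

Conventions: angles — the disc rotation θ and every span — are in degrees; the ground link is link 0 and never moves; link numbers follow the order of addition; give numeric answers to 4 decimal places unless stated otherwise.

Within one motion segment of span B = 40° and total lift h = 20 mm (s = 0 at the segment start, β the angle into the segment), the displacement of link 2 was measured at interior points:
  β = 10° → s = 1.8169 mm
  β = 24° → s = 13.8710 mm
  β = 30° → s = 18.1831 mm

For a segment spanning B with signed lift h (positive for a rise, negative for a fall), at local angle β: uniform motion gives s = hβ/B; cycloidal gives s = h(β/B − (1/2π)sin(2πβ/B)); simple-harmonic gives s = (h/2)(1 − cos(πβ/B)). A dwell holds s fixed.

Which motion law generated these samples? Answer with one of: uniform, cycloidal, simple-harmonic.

candidates at β/B = r: uniform s = h·r (linear in β); cycloidal s = h·(r − sin(2πr)/(2π)); simple-harmonic s = (h/2)(1 − cos(πr))
β=10°: printed 1.8169 | uniform 5.0000, cycloidal 1.8169, simple-harmonic 2.9289
β=24°: printed 13.8710 | uniform 12.0000, cycloidal 13.8710, simple-harmonic 13.0902
β=30°: printed 18.1831 | uniform 15.0000, cycloidal 18.1831, simple-harmonic 17.0711
only one law matches every sample → cycloidal

cycloidal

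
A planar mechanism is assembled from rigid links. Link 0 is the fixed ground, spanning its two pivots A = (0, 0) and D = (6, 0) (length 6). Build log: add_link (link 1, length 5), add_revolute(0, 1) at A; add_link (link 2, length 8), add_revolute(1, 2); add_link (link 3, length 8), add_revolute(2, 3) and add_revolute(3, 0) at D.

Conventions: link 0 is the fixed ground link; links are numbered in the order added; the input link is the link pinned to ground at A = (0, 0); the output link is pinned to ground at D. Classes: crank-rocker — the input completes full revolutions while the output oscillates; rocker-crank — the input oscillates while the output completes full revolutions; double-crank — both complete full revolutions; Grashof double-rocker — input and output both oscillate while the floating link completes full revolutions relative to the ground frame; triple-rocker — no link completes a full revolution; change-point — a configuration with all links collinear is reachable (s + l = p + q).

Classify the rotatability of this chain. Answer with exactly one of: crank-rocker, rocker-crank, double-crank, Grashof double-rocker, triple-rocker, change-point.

lengths: ground=6, input=5, coupler=8, output=8
sorted: s=5 (shortest), l=8 (longest), p+q=14
s + l = 13 vs p + q = 14
s + l < p + q (Grashof) with shortest = input link → crank-rocker

crank-rocker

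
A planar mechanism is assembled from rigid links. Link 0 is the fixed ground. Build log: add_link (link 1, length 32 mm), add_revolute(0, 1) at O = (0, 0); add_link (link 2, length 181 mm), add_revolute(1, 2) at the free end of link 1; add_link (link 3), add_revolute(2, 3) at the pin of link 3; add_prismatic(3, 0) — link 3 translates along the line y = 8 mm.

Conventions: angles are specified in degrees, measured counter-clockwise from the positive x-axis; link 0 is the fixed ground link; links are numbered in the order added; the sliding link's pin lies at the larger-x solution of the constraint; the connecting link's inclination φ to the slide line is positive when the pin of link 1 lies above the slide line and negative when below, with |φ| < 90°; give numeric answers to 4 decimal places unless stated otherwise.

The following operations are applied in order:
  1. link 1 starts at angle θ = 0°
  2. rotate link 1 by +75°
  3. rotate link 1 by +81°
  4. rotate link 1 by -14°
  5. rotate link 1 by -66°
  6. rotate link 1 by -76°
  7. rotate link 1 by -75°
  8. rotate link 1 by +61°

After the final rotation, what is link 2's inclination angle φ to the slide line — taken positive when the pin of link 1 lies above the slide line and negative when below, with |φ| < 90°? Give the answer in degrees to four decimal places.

geometry: r = 32 mm, L = 181 mm, e = 8 mm; θ starts at 0°
rotate link 1 by +75°: θ ← 0° +75° = 75°
rotate link 1 by +81°: θ ← 75° +81° = 156°
rotate link 1 by -14°: θ ← 156° -14° = 142°
rotate link 1 by -66°: θ ← 142° -66° = 76°
rotate link 1 by -76°: θ ← 76° -76° = 0°
rotate link 1 by -75°: θ ← 0° -75° = -75°
rotate link 1 by +61°: θ ← -75° +61° = -14°
h = r sin θ − e = -7.741501 − 8 = -15.741501
sin φ = h / L = -15.741501 / 181 = -0.08696962
φ = arcsin(-0.08696962) = -4.989295°

-4.9893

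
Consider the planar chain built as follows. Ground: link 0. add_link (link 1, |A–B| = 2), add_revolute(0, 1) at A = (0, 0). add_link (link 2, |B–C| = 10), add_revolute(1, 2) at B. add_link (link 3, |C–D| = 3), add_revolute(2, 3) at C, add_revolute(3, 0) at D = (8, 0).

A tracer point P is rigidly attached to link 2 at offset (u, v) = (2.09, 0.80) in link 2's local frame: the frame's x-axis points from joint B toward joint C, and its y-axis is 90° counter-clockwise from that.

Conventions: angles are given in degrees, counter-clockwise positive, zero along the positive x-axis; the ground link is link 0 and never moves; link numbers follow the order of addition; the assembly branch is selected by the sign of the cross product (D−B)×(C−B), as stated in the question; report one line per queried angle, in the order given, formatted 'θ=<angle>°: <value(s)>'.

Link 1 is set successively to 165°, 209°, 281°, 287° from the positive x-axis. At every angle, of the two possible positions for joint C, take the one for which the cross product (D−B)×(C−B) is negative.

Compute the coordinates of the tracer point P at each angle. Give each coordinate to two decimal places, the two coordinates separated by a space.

A=(0,0), D=(8.00,0)
θ=165°: B = A + 2.00·(cos165°, sin165°) = (-1.9319, 0.5176)
θ=165°: |BD| = 9.9453
θ=165°: circle(B,10.00) ∩ circle(D,3.00): a=9.5477, h=2.9735
θ=165°:   candidates: C₊=(7.7577,2.9902) cross=29.573; C₋=(7.4481,-2.9488) cross=-29.573
θ=165°:   branch - wants cross < 0 → take C=(7.4481,-2.9488) (cross=-29.573)
θ=165°: ex = (C−B)/|BC| = (0.9380,-0.3466); ey = (0.3466,0.9380)
θ=165°: P = B + 2.09·ex + 0.80·ey = (0.3059,0.5435)
θ=209°: B = A + 2.00·(cos209°, sin209°) = (-1.7492, -0.9696)
θ=209°: |BD| = 9.7973
θ=209°: circle(B,10.00) ∩ circle(D,3.00): a=9.5428, h=2.9892
θ=209°:   candidates: C₊=(7.4509,2.9493) cross=29.286; C₋=(8.0425,-2.9997) cross=-29.286
θ=209°:   branch - wants cross < 0 → take C=(8.0425,-2.9997) (cross=-29.286)
θ=209°: ex = (C−B)/|BC| = (0.9792,-0.2030); ey = (0.2030,0.9792)
θ=209°: P = B + 2.09·ex + 0.80·ey = (0.4596,-0.6106)
θ=281°: B = A + 2.00·(cos281°, sin281°) = (0.3816, -1.9633)
θ=281°: |BD| = 7.8673
θ=281°: circle(B,10.00) ∩ circle(D,3.00): a=9.7171, h=2.3618
θ=281°:   candidates: C₊=(9.2019,2.7487) cross=18.581; C₋=(10.3807,-1.8255) cross=-18.581
θ=281°:   branch - wants cross < 0 → take C=(10.3807,-1.8255) (cross=-18.581)
θ=281°: ex = (C−B)/|BC| = (0.9999,0.0138); ey = (-0.0138,0.9999)
θ=281°: P = B + 2.09·ex + 0.80·ey = (2.4604,-1.1345)
θ=287°: B = A + 2.00·(cos287°, sin287°) = (0.5847, -1.9126)
θ=287°: |BD| = 7.6579
θ=287°: circle(B,10.00) ∩ circle(D,3.00): a=9.7705, h=2.1300
θ=287°:   candidates: C₊=(9.5136,2.5902) cross=16.312; C₋=(10.5776,-1.5349) cross=-16.312
θ=287°:   branch - wants cross < 0 → take C=(10.5776,-1.5349) (cross=-16.312)
θ=287°: ex = (C−B)/|BC| = (0.9993,0.0378); ey = (-0.0378,0.9993)
θ=287°: P = B + 2.09·ex + 0.80·ey = (2.6430,-1.0342)

θ=165°: 0.31 0.54
θ=209°: 0.46 -0.61
θ=281°: 2.46 -1.13
θ=287°: 2.64 -1.03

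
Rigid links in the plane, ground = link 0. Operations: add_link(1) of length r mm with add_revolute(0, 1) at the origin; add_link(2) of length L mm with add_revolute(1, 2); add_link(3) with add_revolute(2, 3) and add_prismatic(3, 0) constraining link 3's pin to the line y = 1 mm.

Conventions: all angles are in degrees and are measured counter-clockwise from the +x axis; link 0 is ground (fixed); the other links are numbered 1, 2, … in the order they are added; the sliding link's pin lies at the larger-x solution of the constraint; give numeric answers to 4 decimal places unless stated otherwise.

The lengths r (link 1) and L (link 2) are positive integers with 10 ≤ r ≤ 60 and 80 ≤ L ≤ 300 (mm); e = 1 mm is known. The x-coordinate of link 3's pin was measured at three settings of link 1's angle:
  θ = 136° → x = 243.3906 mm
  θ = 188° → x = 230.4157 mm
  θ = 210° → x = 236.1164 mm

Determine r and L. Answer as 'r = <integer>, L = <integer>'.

constraint per measurement: (x − r cos θ)² + (r sin θ − e)² = L²
subtracting the θ₁ and θ₂ equations cancels the r² and L² terms:
r = (x₁² − x₂²) / (2[(x₁cos θ₁ + e sin θ₁) − (x₂cos θ₂ + e sin θ₂)]) = 56.9996 → r = 57
L² = (x₁ − r cos θ₁)² + (r sin θ₁ − e)² = 82368.9753 → L = 287.0000 → L = 287
check at θ₃=210°: x = 236.1164 (printed 236.1164) ✓

r = 57, L = 287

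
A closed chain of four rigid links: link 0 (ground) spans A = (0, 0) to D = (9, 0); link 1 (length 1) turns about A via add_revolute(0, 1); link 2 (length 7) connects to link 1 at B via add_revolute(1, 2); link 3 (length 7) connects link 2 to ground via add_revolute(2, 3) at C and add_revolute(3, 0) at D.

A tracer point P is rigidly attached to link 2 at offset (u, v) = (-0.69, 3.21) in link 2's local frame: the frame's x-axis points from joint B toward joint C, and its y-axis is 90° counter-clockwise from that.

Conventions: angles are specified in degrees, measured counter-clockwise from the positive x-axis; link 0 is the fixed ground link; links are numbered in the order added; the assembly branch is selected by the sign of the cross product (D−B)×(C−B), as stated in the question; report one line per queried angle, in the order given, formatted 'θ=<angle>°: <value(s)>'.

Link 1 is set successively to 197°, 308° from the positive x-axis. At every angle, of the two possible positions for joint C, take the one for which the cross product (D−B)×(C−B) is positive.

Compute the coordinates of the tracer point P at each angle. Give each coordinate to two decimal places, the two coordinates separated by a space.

A=(0,0), D=(9.00,0)
θ=197°: B = A + 1.00·(cos197°, sin197°) = (-0.9563, -0.2924)
θ=197°: |BD| = 9.9606
θ=197°: circle(B,7.00) ∩ circle(D,7.00): a=4.9803, h=4.9190
θ=197°:   candidates: C₊=(3.8775,4.7707) cross=48.996; C₋=(4.1662,-5.0631) cross=-48.996
θ=197°:   branch + wants cross > 0 → take C=(3.8775,4.7707) (cross=48.996)
θ=197°: ex = (C−B)/|BC| = (0.6905,0.7233); ey = (-0.7233,0.6905)
θ=197°: P = B + -0.69·ex + 3.21·ey = (-3.7546,1.4252)
θ=308°: B = A + 1.00·(cos308°, sin308°) = (0.6157, -0.7880)
θ=308°: |BD| = 8.4213
θ=308°: circle(B,7.00) ∩ circle(D,7.00): a=4.2106, h=5.5920
θ=308°:   candidates: C₊=(4.2846,5.1735) cross=47.092; C₋=(5.3311,-5.9615) cross=-47.092
θ=308°:   branch + wants cross > 0 → take C=(4.2846,5.1735) (cross=47.092)
θ=308°: ex = (C−B)/|BC| = (0.5241,0.8516); ey = (-0.8516,0.5241)
θ=308°: P = B + -0.69·ex + 3.21·ey = (-2.4797,0.3068)

θ=197°: -3.75 1.43
θ=308°: -2.48 0.31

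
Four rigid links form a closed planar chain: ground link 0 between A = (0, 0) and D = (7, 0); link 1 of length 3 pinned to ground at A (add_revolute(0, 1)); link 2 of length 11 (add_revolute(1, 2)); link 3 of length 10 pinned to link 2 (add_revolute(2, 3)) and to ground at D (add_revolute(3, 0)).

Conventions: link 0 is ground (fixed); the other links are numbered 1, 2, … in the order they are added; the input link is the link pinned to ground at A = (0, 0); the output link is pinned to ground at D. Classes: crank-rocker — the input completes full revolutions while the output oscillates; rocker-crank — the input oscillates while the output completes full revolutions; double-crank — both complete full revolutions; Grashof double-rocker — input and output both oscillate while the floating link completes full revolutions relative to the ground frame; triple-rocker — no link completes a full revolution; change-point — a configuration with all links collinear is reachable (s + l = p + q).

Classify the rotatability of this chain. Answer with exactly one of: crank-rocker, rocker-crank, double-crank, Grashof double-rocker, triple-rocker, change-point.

lengths: ground=7, input=3, coupler=11, output=10
sorted: s=3 (shortest), l=11 (longest), p+q=17
s + l = 14 vs p + q = 17
s + l < p + q (Grashof) with shortest = input link → crank-rocker

crank-rocker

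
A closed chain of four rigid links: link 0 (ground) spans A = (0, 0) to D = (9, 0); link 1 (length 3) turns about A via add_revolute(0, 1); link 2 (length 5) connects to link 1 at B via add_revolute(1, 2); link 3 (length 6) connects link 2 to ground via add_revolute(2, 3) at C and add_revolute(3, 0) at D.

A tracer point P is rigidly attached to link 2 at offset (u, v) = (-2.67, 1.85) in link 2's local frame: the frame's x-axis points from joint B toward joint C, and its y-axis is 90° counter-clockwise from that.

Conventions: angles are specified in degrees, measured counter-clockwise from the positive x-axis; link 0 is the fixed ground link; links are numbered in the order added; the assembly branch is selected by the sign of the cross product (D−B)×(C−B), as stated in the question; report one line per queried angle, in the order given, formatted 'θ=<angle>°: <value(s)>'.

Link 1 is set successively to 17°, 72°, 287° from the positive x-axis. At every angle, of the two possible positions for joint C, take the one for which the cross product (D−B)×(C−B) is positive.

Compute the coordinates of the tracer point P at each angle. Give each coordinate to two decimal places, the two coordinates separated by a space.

A=(0,0), D=(9.00,0)
θ=17°: B = A + 3.00·(cos17°, sin17°) = (2.8689, 0.8771)
θ=17°: |BD| = 6.1935
θ=17°: circle(B,5.00) ∩ circle(D,6.00): a=2.2087, h=4.4857
θ=17°:   candidates: C₊=(5.6906,5.0048) cross=27.782; C₋=(4.4201,-3.8762) cross=-27.782
θ=17°:   branch + wants cross > 0 → take C=(5.6906,5.0048) (cross=27.782)
θ=17°: ex = (C−B)/|BC| = (0.5643,0.8255); ey = (-0.8255,0.5643)
θ=17°: P = B + -2.67·ex + 1.85·ey = (-0.1651,-0.2830)
θ=72°: B = A + 3.00·(cos72°, sin72°) = (0.9271, 2.8532)
θ=72°: |BD| = 8.5623
θ=72°: circle(B,5.00) ∩ circle(D,6.00): a=3.6388, h=3.4292
θ=72°:   candidates: C₊=(5.5006,4.8738) cross=29.361; C₋=(3.2152,-1.5925) cross=-29.361
θ=72°:   branch + wants cross > 0 → take C=(5.5006,4.8738) (cross=29.361)
θ=72°: ex = (C−B)/|BC| = (0.9147,0.4041); ey = (-0.4041,0.9147)
θ=72°: P = B + -2.67·ex + 1.85·ey = (-2.2628,3.4664)
θ=287°: B = A + 3.00·(cos287°, sin287°) = (0.8771, -2.8689)
θ=287°: |BD| = 8.6146
θ=287°: circle(B,5.00) ∩ circle(D,6.00): a=3.6689, h=3.3970
θ=287°:   candidates: C₊=(3.2053,1.5560) cross=29.264; C₋=(5.4678,-4.8501) cross=-29.264
θ=287°:   branch + wants cross > 0 → take C=(3.2053,1.5560) (cross=29.264)
θ=287°: ex = (C−B)/|BC| = (0.4656,0.8850); ey = (-0.8850,0.4656)
θ=287°: P = B + -2.67·ex + 1.85·ey = (-2.0033,-4.3704)

θ=17°: -0.17 -0.28
θ=72°: -2.26 3.47
θ=287°: -2.00 -4.37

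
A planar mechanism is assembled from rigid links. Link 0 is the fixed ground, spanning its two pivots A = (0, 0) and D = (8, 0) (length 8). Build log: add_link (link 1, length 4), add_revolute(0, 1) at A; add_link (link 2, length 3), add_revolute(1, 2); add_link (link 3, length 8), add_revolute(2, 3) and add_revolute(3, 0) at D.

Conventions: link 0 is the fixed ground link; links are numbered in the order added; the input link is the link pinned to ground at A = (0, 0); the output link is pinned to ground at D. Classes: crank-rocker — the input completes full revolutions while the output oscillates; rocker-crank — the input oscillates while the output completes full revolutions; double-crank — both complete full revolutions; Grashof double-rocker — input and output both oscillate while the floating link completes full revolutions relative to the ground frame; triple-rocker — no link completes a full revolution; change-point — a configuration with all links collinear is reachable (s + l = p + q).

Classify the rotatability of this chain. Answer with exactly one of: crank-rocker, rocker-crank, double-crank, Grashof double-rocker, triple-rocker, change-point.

lengths: ground=8, input=4, coupler=3, output=8
sorted: s=3 (shortest), l=8 (longest), p+q=12
s + l = 11 vs p + q = 12
s + l < p + q (Grashof) with shortest = coupler link → Grashof double-rocker

Grashof double-rocker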